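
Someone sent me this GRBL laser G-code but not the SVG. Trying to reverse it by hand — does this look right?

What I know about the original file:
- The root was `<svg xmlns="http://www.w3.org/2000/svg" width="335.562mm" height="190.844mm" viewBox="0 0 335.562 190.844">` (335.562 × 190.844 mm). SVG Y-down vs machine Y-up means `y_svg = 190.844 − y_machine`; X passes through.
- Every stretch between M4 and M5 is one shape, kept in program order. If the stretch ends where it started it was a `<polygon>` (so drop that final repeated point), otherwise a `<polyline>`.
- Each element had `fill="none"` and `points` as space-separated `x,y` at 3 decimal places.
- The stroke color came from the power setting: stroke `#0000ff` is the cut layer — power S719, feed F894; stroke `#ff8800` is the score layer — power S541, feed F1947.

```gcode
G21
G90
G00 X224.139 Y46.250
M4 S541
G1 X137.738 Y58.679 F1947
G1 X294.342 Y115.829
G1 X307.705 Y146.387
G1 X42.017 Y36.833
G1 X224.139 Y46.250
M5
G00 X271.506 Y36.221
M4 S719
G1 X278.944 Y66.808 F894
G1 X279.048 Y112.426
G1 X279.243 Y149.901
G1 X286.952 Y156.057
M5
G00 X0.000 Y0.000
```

Machine Y-up, SVG Y-down with viewBox height 190.844, so y_svg = 190.844 − y_machine; X carries over.

Run 1: power S541 maps to stroke `#ff8800` (score). The run returns to its start, so emit a `<polygon>` with points (Y-flipped): 224.139,144.594 137.738,132.165 294.342,75.015 307.705,44.457 42.017,154.011.

Run 2: the run's S719 means `#0000ff` (cut). The run is open, so emit a `<polyline>` with points (Y-flipped): 271.506,154.623 278.944,124.036 279.048,78.418 279.243,40.943 286.952,34.787.

<svg xmlns="http://www.w3.org/2000/svg" width="335.562mm" height="190.844mm" viewBox="0 0 335.562 190.844">
  <polygon points="224.139,144.594 137.738,132.165 294.342,75.015 307.705,44.457 42.017,154.011" fill="none" stroke="#ff8800"/>
  <polyline points="271.506,154.623 278.944,124.036 279.048,78.418 279.243,40.943 286.952,34.787" fill="none" stroke="#0000ff"/>
</svg>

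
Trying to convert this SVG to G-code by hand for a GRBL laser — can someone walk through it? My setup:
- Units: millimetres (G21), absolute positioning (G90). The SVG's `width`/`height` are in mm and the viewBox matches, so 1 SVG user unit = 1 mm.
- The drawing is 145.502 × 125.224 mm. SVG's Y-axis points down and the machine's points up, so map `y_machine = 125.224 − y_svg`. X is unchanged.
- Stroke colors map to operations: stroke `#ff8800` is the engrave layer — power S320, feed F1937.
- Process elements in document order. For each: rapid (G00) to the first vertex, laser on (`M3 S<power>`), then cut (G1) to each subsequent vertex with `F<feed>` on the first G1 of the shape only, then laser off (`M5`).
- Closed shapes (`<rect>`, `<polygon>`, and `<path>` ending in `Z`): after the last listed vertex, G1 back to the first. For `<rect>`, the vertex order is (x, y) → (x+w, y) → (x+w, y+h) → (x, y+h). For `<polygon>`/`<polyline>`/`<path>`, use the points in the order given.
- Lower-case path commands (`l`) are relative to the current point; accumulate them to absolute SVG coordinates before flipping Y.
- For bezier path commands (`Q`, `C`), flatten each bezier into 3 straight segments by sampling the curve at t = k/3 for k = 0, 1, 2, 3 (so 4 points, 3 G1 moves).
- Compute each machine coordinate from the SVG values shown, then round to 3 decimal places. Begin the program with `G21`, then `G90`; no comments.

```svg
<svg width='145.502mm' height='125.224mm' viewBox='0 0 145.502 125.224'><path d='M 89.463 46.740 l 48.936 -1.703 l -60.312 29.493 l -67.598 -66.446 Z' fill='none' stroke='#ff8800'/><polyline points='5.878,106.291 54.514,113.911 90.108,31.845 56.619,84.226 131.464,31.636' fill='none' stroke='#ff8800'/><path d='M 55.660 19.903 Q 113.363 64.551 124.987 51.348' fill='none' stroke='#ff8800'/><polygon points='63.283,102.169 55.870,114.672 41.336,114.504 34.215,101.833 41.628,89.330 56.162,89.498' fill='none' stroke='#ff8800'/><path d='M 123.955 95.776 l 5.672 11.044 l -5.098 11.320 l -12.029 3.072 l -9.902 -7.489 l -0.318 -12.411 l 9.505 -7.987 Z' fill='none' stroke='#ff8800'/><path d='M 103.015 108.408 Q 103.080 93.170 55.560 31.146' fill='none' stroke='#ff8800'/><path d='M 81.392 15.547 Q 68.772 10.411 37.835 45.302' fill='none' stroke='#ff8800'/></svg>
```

G21
G90
G00 X89.463 Y78.484
M3 S320
G1 X138.399 Y80.187 F1937
G1 X78.087 Y50.694
G1 X10.489 Y117.140
G1 X89.463 Y78.484
M5
G00 X5.878 Y18.933
M3 S320
G1 X54.514 Y11.313 F1937
G1 X90.108 Y93.379
G1 X56.619 Y40.998
G1 X131.464 Y93.588
M5
G00 X55.660 Y105.321
M3 S320
G1 X89.009 Y81.984 F1937
G1 X112.118 Y71.502
G1 X124.987 Y73.876
M5
G00 X63.283 Y23.055
M3 S320
G1 X55.870 Y10.552 F1937
G1 X41.336 Y10.720
G1 X34.215 Y23.391
G1 X41.628 Y35.894
G1 X56.162 Y35.726
G1 X63.283 Y23.055
M5
G00 X123.955 Y29.448
M3 S320
G1 X129.627 Y18.404 F1937
G1 X124.529 Y7.084
G1 X112.500 Y4.012
G1 X102.598 Y11.501
G1 X102.280 Y23.912
G1 X111.785 Y31.899
G1 X123.955 Y29.448
M5
G00 X103.015 Y16.816
M3 S320
G1 X97.771 Y32.173 F1937
G1 X81.953 Y57.927
G1 X55.560 Y94.078
M5
G00 X81.392 Y109.677
M3 S320
G1 X70.943 Y108.654 F1937
G1 X56.424 Y98.735
G1 X37.835 Y79.922
M5

1 u = 1 mm; y_m = 125.224 − y.

[1] `<path>` closed polygon, #ff8800→engrave S320 F1937: (89.463,78.484) → (138.399,80.187) → (78.087,50.694) → (10.489,117.140) → (89.463,78.484) (closed)

[2] `<polyline>` open polyline, #ff8800→engrave S320 F1937: (5.878,18.933) → (54.514,11.313) → (90.108,93.379) → (56.619,40.998) → (131.464,93.588)

[3] `<path>` quadratic bezier, #ff8800→engrave S320 F1937: (55.660,105.321) → (89.009,81.984) → (112.118,71.502) → (124.987,73.876)

[4] `<polygon>` regular polygon, #ff8800→engrave S320 F1937: (63.283,23.055) → (55.870,10.552) → (41.336,10.720) → (34.215,23.391) → (41.628,35.894) → (56.162,35.726) → (63.283,23.055) (closed)

[5] `<path>` regular polygon, #ff8800→engrave S320 F1937: (123.955,29.448) → (129.627,18.404) → (124.529,7.084) → (112.500,4.012) → (102.598,11.501) → (102.280,23.912) → (111.785,31.899) → (123.955,29.448) (closed)

[6] `<path>` quadratic bezier, #ff8800→engrave S320 F1937: (103.015,16.816) → (97.771,32.173) → (81.953,57.927) → (55.560,94.078)

[7] `<path>` quadratic bezier, #ff8800→engrave S320 F1937: (81.392,109.677) → (70.943,108.654) → (56.424,98.735) → (37.835,79.922)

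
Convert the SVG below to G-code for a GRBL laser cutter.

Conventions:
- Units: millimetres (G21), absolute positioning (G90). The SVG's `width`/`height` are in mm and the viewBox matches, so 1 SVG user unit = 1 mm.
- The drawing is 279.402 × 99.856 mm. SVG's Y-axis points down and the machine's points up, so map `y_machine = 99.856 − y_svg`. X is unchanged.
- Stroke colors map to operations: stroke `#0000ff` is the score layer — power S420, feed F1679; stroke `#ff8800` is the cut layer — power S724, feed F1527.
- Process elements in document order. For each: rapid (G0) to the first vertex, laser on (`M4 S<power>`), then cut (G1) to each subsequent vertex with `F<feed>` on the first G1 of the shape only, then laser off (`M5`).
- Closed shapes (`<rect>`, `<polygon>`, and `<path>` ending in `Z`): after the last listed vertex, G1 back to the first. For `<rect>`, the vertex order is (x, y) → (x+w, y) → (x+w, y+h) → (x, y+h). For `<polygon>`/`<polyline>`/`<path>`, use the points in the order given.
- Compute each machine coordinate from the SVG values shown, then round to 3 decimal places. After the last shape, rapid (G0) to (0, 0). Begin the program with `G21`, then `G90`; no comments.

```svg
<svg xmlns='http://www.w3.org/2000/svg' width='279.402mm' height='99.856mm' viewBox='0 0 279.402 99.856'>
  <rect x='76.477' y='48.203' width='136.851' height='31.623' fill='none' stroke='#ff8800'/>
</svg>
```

G21
G90
G0 X76.477 Y51.653
M4 S724
G1 X213.328 Y51.653 F1527
G1 X213.328 Y20.030
G1 X76.477 Y20.030
G1 X76.477 Y51.653
M5
G0 X0.000 Y0.000

Since the viewBox matches the mm dimensions, user units are millimetres directly. The only transform is the Y-flip y_m = 99.856 − y_svg.

Shape 1 is a rectangle drawn with `<rect>`. Its stroke #ff8800 means cut at S724, F1527. After flipping Y the toolpath is (76.477,51.653) → (213.328,51.653) → (213.328,20.030) → (76.477,20.030) → (76.477,51.653), returning to the start.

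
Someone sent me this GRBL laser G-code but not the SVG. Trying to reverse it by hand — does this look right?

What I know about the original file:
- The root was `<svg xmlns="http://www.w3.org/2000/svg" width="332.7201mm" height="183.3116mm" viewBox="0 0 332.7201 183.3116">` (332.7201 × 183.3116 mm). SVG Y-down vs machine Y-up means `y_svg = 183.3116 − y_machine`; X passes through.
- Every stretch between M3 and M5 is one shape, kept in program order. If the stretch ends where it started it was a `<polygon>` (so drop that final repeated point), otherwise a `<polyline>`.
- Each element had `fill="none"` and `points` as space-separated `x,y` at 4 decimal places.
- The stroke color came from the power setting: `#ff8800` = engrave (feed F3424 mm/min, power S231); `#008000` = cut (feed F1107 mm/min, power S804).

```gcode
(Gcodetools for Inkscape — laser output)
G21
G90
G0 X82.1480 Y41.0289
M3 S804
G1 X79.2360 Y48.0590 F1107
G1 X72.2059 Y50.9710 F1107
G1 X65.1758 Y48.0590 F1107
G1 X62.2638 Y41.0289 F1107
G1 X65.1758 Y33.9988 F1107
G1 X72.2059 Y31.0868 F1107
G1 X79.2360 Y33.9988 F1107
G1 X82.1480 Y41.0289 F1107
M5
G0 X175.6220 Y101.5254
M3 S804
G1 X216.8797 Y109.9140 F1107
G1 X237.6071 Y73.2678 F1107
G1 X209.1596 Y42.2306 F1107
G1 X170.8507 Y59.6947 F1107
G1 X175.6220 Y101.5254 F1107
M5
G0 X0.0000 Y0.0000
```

<svg xmlns="http://www.w3.org/2000/svg" width="332.7201mm" height="183.3116mm" viewBox="0 0 332.7201 183.3116">
  <polygon points="82.1480,142.2827 79.2360,135.2526 72.2059,132.3406 65.1758,135.2526 62.2638,142.2827 65.1758,149.3128 72.2059,152.2248 79.2360,149.3128" fill="none" stroke="#008000"/>
  <polygon points="175.6220,81.7862 216.8797,73.3976 237.6071,110.0438 209.1596,141.0810 170.8507,123.6169" fill="none" stroke="#008000"/>
</svg>

Each laser-on run becomes one SVG element. Flip Y back into SVG space with y_svg = 183.3116 − y_machine. Every run uses S804, so all elements get stroke `#008000` (cut).

Run 1: The run returns to its start, so emit a `<polygon>` with points (Y-flipped): 82.1480,142.2827 79.2360,135.2526 72.2059,132.3406 65.1758,135.2526 62.2638,142.2827 65.1758,149.3128 72.2059,152.2248 79.2360,149.3128.

Run 2: The run returns to its start, so emit a `<polygon>` with points (Y-flipped): 175.6220,81.7862 216.8797,73.3976 237.6071,110.0438 209.1596,141.0810 170.8507,123.6169.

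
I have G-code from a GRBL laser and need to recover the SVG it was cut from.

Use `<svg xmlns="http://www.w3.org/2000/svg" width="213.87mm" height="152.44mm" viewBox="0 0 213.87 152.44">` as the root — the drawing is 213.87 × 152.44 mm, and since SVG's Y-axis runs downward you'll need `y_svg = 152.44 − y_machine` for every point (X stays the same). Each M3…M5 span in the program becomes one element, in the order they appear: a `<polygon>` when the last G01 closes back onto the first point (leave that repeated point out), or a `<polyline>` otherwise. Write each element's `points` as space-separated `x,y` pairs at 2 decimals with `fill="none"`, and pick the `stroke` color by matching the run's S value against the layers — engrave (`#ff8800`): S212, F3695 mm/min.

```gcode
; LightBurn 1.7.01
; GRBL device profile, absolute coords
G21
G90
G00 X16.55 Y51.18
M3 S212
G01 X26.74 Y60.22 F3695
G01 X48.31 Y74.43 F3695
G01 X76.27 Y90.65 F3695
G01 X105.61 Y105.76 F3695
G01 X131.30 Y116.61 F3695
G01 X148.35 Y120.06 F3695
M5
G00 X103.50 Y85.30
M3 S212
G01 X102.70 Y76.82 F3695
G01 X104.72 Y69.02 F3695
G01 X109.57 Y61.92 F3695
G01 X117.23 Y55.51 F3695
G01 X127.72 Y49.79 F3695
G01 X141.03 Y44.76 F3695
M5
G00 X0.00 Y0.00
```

<svg xmlns="http://www.w3.org/2000/svg" width="213.87mm" height="152.44mm" viewBox="0 0 213.87 152.44">
  <polyline points="16.55,101.26 26.74,92.22 48.31,78.01 76.27,61.79 105.61,46.68 131.30,35.83 148.35,32.38" fill="none" stroke="#ff8800"/>
  <polyline points="103.50,67.14 102.70,75.62 104.72,83.42 109.57,90.52 117.23,96.93 127.72,102.65 141.03,107.68" fill="none" stroke="#ff8800"/>
</svg>

Machine Y-up, SVG Y-down with viewBox height 152.44, so y_svg = 152.44 − y_machine; X carries over. Every run uses S212, so all elements get stroke `#ff8800` (engrave).

Run 1: The run is open, so emit a `<polyline>` with points (Y-flipped): 16.55,101.26 26.74,92.22 48.31,78.01 76.27,61.79 105.61,46.68 131.30,35.83 148.35,32.38.

Run 2: The run is open, so emit a `<polyline>` with points (Y-flipped): 103.50,67.14 102.70,75.62 104.72,83.42 109.57,90.52 117.23,96.93 127.72,102.65 141.03,107.68.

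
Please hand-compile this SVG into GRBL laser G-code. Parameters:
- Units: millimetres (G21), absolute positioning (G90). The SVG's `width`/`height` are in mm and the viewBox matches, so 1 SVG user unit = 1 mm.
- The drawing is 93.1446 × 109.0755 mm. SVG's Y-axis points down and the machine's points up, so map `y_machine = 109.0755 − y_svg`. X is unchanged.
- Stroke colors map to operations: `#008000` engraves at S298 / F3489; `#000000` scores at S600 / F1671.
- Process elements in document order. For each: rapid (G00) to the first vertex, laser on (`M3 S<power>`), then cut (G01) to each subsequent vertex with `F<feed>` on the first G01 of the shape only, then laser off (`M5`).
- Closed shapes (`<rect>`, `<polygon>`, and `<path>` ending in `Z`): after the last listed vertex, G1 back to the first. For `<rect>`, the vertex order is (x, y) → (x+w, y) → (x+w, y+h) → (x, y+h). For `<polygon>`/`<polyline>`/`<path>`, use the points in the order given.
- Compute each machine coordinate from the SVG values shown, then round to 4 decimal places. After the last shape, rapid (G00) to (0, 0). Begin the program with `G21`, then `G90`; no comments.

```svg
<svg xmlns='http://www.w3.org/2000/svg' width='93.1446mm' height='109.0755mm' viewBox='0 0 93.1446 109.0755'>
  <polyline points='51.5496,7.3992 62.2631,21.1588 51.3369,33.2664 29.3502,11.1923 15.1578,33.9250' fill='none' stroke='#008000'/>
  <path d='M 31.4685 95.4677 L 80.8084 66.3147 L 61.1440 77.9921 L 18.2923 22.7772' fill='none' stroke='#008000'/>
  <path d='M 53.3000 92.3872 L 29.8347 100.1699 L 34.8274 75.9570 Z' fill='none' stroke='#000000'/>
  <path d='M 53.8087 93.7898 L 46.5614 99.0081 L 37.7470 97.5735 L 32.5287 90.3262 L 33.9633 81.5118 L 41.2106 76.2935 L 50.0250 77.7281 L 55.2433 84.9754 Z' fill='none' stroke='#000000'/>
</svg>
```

viewBox `0 0 93.1446 109.0755` with mm width/height → 1 unit = 1 mm. Flip: y_m = 109.0755 − y_svg.

**Shape 1** — `<polyline>` open polyline, stroke `#008000` → engrave (S298, F3489). Machine vertices: (51.5496,101.6763) → (62.2631,87.9167) → (51.3369,75.8091) → (29.3502,97.8832) → (15.1578,75.1505). Open path.

**Shape 2** — `<path>` open polyline, stroke `#008000` → engrave (S298, F3489). Machine vertices: (31.4685,13.6078) → (80.8084,42.7608) → (61.1440,31.0834) → (18.2923,86.2983). Open path.

**Shape 3** — `<path>` regular polygon, stroke `#000000` → score (S600, F1671). Machine vertices: (53.3000,16.6883) → (29.8347,8.9056) → (34.8274,33.1185) → (53.3000,16.6883). Closed: final G1 returns to the first vertex.

**Shape 4** — `<path>` regular polygon, stroke `#000000` → score (S600, F1671). Machine vertices: (53.8087,15.2857) → (46.5614,10.0674) → (37.7470,11.5020) → (32.5287,18.7493) → (33.9633,27.5637) → (41.2106,32.7820) → (50.0250,31.3474) → (55.2433,24.1001) → (53.8087,15.2857). Closed: final G1 returns to the first vertex.

G21
G90
G00 X51.5496 Y101.6763
M3 S298
G01 X62.2631 Y87.9167 F3489
G01 X51.3369 Y75.8091
G01 X29.3502 Y97.8832
G01 X15.1578 Y75.1505
M5
G00 X31.4685 Y13.6078
M3 S298
G01 X80.8084 Y42.7608 F3489
G01 X61.1440 Y31.0834
G01 X18.2923 Y86.2983
M5
G00 X53.3000 Y16.6883
M3 S600
G01 X29.8347 Y8.9056 F1671
G01 X34.8274 Y33.1185
G01 X53.3000 Y16.6883
M5
G00 X53.8087 Y15.2857
M3 S600
G01 X46.5614 Y10.0674 F1671
G01 X37.7470 Y11.5020
G01 X32.5287 Y18.7493
G01 X33.9633 Y27.5637
G01 X41.2106 Y32.7820
G01 X50.0250 Y31.3474
G01 X55.2433 Y24.1001
G01 X53.8087 Y15.2857
M5
G00 X0.0000 Y0.0000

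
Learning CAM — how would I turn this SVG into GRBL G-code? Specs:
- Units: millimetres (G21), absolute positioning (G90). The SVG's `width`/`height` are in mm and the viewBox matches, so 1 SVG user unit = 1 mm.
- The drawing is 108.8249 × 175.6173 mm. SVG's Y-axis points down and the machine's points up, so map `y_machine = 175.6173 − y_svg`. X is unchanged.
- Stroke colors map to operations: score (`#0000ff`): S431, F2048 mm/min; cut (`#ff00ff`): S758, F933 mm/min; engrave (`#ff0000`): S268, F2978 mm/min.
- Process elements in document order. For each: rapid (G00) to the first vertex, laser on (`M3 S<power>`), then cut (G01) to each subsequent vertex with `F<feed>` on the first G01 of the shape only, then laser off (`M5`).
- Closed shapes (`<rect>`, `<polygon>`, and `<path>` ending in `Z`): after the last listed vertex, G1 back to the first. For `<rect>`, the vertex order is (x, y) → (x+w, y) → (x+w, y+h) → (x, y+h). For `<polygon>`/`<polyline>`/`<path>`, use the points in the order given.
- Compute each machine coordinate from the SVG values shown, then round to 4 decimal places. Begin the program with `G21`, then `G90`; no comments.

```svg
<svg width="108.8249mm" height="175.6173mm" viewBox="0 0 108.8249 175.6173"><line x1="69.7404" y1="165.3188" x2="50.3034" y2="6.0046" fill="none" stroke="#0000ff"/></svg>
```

Since the viewBox matches the mm dimensions, user units are millimetres directly. The only transform is the Y-flip y_m = 175.6173 − y_svg.

Shape 1 is a line segment drawn with `<line>`. Its stroke #0000ff means score at S431, F2048. After flipping Y the toolpath is (69.7404,10.2985) → (50.3034,169.6127).

G21
G90
G00 X69.7404 Y10.2985
M3 S431
G01 X50.3034 Y169.6127 F2048
M5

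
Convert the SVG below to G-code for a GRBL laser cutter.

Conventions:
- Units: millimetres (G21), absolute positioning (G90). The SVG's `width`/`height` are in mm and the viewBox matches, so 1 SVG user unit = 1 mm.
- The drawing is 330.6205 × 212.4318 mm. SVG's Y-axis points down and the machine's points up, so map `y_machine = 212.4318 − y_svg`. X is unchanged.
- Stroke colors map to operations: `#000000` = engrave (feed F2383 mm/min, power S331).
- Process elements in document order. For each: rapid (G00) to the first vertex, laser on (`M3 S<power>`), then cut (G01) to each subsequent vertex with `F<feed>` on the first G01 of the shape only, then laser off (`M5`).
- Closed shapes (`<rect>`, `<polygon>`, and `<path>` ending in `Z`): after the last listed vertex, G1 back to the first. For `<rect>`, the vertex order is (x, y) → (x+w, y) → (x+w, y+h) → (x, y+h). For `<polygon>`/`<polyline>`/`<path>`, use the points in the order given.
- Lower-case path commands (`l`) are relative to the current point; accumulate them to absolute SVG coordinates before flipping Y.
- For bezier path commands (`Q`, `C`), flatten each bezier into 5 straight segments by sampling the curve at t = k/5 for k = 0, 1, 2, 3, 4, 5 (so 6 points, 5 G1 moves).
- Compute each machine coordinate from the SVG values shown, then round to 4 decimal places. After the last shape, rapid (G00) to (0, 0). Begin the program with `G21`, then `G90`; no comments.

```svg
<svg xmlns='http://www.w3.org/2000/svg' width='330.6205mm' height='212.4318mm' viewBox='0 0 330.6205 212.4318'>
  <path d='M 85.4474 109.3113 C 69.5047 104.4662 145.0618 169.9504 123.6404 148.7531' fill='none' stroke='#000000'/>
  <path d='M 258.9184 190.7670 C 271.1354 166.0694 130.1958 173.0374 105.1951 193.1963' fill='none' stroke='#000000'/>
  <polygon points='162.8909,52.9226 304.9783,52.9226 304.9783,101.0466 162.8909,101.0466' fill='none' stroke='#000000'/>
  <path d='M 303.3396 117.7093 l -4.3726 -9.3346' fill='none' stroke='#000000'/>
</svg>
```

G21
G90
G00 X85.4474 Y103.1205
M3 S331
G01 X85.3539 Y98.8441 F2383
G01 X98.1735 Y85.2252
G01 X114.8590 Y69.8004
G01 X126.3636 Y60.1060
G01 X123.6404 Y63.6787
M5
G00 X258.9184 Y21.6648
M3 S331
G01 X250.0226 Y32.8313 F2383
G01 X217.2857 Y37.2848
G01 X173.6245 Y35.9122
G01 X131.9554 Y29.6001
G01 X105.1951 Y19.2355
M5
G00 X162.8909 Y159.5092
M3 S331
G01 X304.9783 Y159.5092 F2383
G01 X304.9783 Y111.3852
G01 X162.8909 Y111.3852
G01 X162.8909 Y159.5092
M5
G00 X303.3396 Y94.7225
M3 S331
G01 X298.9670 Y104.0571 F2383
M5
G00 X0.0000 Y0.0000

viewBox `0 0 330.6205 212.4318` with mm width/height → 1 unit = 1 mm. Flip: y_m = 212.4318 − y_svg.

**Shape 1** — `<path>` cubic bezier, stroke `#000000` → engrave (S331, F2383). Control points (SVG): P0=(85.4474,109.3113), P1=(69.5047,104.4662), P2=(145.0618,169.9504), P3=(123.6404,148.7531); sampled at t=k/5. Machine vertices: (85.4474,103.1205) → (85.3539,98.8441) → (98.1735,85.2252) → (114.8590,69.8004) → (126.3636,60.1060) → (123.6404,63.6787). Open path.

**Shape 2** — `<path>` cubic bezier, stroke `#000000` → engrave (S331, F2383). Control points (SVG): P0=(258.9184,190.7670), P1=(271.1354,166.0694), P2=(130.1958,173.0374), P3=(105.1951,193.1963); sampled at t=k/5. Machine vertices: (258.9184,21.6648) → (250.0226,32.8313) → (217.2857,37.2848) → (173.6245,35.9122) → (131.9554,29.6001) → (105.1951,19.2355). Open path.

**Shape 3** — `<polygon>` rectangle, stroke `#000000` → engrave (S331, F2383). Machine vertices: (162.8909,159.5092) → (304.9783,159.5092) → (304.9783,111.3852) → (162.8909,111.3852) → (162.8909,159.5092). Closed: final G1 returns to the first vertex.

**Shape 4** — `<path>` line segment, stroke `#000000` → engrave (S331, F2383). Machine vertices: (303.3396,94.7225) → (298.9670,104.0571). Open path.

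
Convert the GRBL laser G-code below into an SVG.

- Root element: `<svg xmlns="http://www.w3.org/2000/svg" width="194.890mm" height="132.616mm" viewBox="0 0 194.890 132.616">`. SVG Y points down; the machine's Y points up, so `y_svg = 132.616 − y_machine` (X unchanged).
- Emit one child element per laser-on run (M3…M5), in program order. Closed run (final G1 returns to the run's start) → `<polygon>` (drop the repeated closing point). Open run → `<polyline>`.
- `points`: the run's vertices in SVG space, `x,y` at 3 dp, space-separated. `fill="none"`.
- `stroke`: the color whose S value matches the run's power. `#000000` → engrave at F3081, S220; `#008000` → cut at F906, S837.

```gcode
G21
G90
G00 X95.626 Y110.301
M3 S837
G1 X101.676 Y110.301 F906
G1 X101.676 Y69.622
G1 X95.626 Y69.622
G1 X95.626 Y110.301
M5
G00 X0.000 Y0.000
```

<svg xmlns="http://www.w3.org/2000/svg" width="194.890mm" height="132.616mm" viewBox="0 0 194.890 132.616">
  <polygon points="95.626,22.315 101.676,22.315 101.676,62.994 95.626,62.994" fill="none" stroke="#008000"/>
</svg>

Each laser-on run becomes one SVG element. Flip Y back into SVG space with y_svg = 132.616 − y_machine. Every run uses S837, so all elements get stroke `#008000` (cut).

Run 1: The run returns to its start, so emit a `<polygon>` with points (Y-flipped): 95.626,22.315 101.676,22.315 101.676,62.994 95.626,62.994.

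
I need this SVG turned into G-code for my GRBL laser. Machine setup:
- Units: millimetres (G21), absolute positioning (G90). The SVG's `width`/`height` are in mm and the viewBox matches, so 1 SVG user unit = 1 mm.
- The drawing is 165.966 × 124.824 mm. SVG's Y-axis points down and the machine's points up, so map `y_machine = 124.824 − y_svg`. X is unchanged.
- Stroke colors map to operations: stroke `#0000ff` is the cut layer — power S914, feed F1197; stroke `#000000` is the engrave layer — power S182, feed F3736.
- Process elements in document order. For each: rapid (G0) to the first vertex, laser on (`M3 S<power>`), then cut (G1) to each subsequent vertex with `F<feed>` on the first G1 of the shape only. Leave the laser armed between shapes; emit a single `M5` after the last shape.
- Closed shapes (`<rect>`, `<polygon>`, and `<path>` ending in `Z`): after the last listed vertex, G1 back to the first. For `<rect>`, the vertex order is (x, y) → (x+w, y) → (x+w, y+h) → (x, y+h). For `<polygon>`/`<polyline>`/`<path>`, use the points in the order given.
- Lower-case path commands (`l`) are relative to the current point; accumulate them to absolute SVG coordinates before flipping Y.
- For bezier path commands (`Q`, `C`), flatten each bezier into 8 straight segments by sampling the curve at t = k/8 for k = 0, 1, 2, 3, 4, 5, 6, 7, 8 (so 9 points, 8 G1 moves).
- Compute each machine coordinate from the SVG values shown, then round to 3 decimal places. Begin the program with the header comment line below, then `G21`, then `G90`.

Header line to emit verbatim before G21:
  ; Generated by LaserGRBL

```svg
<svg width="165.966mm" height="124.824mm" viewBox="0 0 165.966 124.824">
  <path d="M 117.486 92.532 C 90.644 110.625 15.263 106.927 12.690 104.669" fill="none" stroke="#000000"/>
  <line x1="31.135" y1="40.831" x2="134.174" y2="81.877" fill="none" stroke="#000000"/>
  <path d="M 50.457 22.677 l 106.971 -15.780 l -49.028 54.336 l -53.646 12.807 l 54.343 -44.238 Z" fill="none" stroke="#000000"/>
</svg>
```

; Generated by LaserGRBL
G21
G90
G0 X117.486 Y32.292
M3 S182
G1 X105.382 Y26.483 F3736
G1 X90.149 Y22.445
G1 X73.211 Y19.905
G1 X55.987 Y18.592
G1 X39.901 Y18.232
G1 X26.375 Y18.554
G1 X16.831 Y19.286
G1 X12.690 Y20.155
G0 X31.135 Y83.993
M3 S182
G1 X134.174 Y42.947 F3736
G0 X50.457 Y102.147
M3 S182
G1 X157.428 Y117.927 F3736
G1 X108.400 Y63.591
G1 X54.754 Y50.784
G1 X109.097 Y95.022
G1 X50.457 Y102.147
M5

1 u = 1 mm; y_m = 124.824 − y.

[1] `<path>` cubic bezier, #000000→engrave S182 F3736: (117.486,32.292) → (105.382,26.483) → (90.149,22.445) → (73.211,19.905) → (55.987,18.592) → (39.901,18.232) → (26.375,18.554) → (16.831,19.286) → (12.690,20.155)

[2] `<line>` line segment, #000000→engrave S182 F3736: (31.135,83.993) → (134.174,42.947)

[3] `<path>` closed polygon, #000000→engrave S182 F3736: (50.457,102.147) → (157.428,117.927) → (108.400,63.591) → (54.754,50.784) → (109.097,95.022) → (50.457,102.147) (closed)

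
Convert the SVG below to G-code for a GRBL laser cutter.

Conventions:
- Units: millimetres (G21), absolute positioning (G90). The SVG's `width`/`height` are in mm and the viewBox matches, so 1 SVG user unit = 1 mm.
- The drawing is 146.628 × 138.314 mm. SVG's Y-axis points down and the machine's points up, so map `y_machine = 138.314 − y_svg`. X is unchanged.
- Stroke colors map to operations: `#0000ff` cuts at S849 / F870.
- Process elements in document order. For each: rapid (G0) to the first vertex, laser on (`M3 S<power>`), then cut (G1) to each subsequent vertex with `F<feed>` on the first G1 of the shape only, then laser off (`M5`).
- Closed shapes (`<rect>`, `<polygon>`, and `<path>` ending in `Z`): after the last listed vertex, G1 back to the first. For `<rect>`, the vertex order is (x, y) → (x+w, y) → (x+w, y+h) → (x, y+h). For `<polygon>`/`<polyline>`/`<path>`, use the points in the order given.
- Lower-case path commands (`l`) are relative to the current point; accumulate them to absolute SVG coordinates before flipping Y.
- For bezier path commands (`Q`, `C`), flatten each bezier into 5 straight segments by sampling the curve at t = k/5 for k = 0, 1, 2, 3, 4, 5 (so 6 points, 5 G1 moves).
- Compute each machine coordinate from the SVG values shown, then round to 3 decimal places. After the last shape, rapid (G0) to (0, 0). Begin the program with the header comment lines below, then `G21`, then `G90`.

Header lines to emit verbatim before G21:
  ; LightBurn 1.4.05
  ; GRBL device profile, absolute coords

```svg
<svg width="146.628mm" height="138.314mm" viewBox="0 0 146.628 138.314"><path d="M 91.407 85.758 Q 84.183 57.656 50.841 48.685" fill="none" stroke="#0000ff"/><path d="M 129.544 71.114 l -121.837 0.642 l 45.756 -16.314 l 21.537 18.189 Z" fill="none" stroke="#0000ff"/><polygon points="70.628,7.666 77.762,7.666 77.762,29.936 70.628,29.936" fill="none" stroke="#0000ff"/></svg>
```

1 u = 1 mm; y_m = 138.314 − y.

[1] `<path>` quadratic bezier, #0000ff→cut S849 F870: (91.407,52.556) → (87.473,63.032) → (81.449,71.977) → (73.336,79.391) → (63.133,85.275) → (50.841,89.629)

[2] `<path>` closed polygon, #0000ff→cut S849 F870: (129.544,67.200) → (7.707,66.558) → (53.463,82.872) → (75.000,64.683) → (129.544,67.200) (closed)

[3] `<polygon>` rectangle, #0000ff→cut S849 F870: (70.628,130.648) → (77.762,130.648) → (77.762,108.378) → (70.628,108.378) → (70.628,130.648) (closed)

; LightBurn 1.4.05
; GRBL device profile, absolute coords
G21
G90
G0 X91.407 Y52.556
M3 S849
G1 X87.473 Y63.032 F870
G1 X81.449 Y71.977
G1 X73.336 Y79.391
G1 X63.133 Y85.275
G1 X50.841 Y89.629
M5
G0 X129.544 Y67.200
M3 S849
G1 X7.707 Y66.558 F870
G1 X53.463 Y82.872
G1 X75.000 Y64.683
G1 X129.544 Y67.200
M5
G0 X70.628 Y130.648
M3 S849
G1 X77.762 Y130.648 F870
G1 X77.762 Y108.378
G1 X70.628 Y108.378
G1 X70.628 Y130.648
M5
G0 X0.000 Y0.000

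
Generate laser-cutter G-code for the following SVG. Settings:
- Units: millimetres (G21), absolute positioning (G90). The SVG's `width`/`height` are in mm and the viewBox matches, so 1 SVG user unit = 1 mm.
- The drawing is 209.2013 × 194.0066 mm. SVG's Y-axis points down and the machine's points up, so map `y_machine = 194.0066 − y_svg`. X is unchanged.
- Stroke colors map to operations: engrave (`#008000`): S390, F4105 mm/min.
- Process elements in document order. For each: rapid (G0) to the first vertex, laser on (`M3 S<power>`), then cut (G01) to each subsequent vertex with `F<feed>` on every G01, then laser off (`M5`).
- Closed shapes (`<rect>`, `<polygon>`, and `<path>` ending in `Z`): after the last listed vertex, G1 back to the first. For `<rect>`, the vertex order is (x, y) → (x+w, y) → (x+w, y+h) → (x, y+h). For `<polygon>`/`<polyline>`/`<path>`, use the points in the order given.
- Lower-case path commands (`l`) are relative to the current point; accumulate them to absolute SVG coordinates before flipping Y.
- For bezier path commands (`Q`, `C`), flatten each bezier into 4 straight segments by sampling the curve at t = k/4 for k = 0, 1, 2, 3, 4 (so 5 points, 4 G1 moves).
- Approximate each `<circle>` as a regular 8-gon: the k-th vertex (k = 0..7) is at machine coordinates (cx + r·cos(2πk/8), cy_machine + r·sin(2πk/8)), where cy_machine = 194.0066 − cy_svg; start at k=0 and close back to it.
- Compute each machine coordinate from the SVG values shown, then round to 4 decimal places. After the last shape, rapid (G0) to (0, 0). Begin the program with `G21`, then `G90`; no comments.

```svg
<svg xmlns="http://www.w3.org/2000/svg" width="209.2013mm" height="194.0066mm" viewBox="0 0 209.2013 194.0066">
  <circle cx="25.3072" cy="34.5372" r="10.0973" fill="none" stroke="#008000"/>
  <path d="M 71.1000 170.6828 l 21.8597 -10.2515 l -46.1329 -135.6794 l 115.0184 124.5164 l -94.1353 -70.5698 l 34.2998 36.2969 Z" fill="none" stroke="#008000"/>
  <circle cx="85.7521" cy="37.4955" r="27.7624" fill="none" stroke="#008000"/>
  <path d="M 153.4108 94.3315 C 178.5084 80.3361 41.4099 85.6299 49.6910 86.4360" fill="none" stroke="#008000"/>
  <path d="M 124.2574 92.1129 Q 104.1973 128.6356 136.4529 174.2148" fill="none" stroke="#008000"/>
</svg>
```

1 u = 1 mm; y_m = 194.0066 − y.

[1] `<circle>` circle, #008000→engrave S390 F4105: (35.4045,159.4694) → (32.4471,166.6093) → (25.3072,169.5667) → (18.1673,166.6093) → (15.2099,159.4694) → (18.1673,152.3295) → (25.3072,149.3721) → (32.4471,152.3295) → (35.4045,159.4694) (closed)

[2] `<path>` closed polygon, #008000→engrave S390 F4105: (71.1000,23.3238) → (92.9597,33.5753) → (46.8268,169.2547) → (161.8452,44.7383) → (67.7099,115.3081) → (102.0097,79.0112) → (71.1000,23.3238) (closed)

[3] `<circle>` circle, #008000→engrave S390 F4105: (113.5145,156.5111) → (105.3831,176.1421) → (85.7521,184.2735) → (66.1211,176.1421) → (57.9897,156.5111) → (66.1211,136.8801) → (85.7521,128.7487) → (105.3831,136.8801) → (113.5145,156.5111) (closed)

[4] `<path>` cubic bezier, #008000→engrave S390 F4105: (153.4108,99.6751) → (146.6281,106.9264) → (107.8571,109.1734) → (65.9330,108.6451) → (49.6910,107.5706)

[5] `<path>` quadratic bezier, #008000→engrave S390 F4105: (124.2574,101.8937) → (117.4971,83.0663) → (117.2762,63.1069) → (123.5948,42.0154) → (136.4529,19.7918)

G21
G90
G0 X35.4045 Y159.4694
M3 S390
G01 X32.4471 Y166.6093 F4105
G01 X25.3072 Y169.5667 F4105
G01 X18.1673 Y166.6093 F4105
G01 X15.2099 Y159.4694 F4105
G01 X18.1673 Y152.3295 F4105
G01 X25.3072 Y149.3721 F4105
G01 X32.4471 Y152.3295 F4105
G01 X35.4045 Y159.4694 F4105
M5
G0 X71.1000 Y23.3238
M3 S390
G01 X92.9597 Y33.5753 F4105
G01 X46.8268 Y169.2547 F4105
G01 X161.8452 Y44.7383 F4105
G01 X67.7099 Y115.3081 F4105
G01 X102.0097 Y79.0112 F4105
G01 X71.1000 Y23.3238 F4105
M5
G0 X113.5145 Y156.5111
M3 S390
G01 X105.3831 Y176.1421 F4105
G01 X85.7521 Y184.2735 F4105
G01 X66.1211 Y176.1421 F4105
G01 X57.9897 Y156.5111 F4105
G01 X66.1211 Y136.8801 F4105
G01 X85.7521 Y128.7487 F4105
G01 X105.3831 Y136.8801 F4105
G01 X113.5145 Y156.5111 F4105
M5
G0 X153.4108 Y99.6751
M3 S390
G01 X146.6281 Y106.9264 F4105
G01 X107.8571 Y109.1734 F4105
G01 X65.9330 Y108.6451 F4105
G01 X49.6910 Y107.5706 F4105
M5
G0 X124.2574 Y101.8937
M3 S390
G01 X117.4971 Y83.0663 F4105
G01 X117.2762 Y63.1069 F4105
G01 X123.5948 Y42.0154 F4105
G01 X136.4529 Y19.7918 F4105
M5
G0 X0.0000 Y0.0000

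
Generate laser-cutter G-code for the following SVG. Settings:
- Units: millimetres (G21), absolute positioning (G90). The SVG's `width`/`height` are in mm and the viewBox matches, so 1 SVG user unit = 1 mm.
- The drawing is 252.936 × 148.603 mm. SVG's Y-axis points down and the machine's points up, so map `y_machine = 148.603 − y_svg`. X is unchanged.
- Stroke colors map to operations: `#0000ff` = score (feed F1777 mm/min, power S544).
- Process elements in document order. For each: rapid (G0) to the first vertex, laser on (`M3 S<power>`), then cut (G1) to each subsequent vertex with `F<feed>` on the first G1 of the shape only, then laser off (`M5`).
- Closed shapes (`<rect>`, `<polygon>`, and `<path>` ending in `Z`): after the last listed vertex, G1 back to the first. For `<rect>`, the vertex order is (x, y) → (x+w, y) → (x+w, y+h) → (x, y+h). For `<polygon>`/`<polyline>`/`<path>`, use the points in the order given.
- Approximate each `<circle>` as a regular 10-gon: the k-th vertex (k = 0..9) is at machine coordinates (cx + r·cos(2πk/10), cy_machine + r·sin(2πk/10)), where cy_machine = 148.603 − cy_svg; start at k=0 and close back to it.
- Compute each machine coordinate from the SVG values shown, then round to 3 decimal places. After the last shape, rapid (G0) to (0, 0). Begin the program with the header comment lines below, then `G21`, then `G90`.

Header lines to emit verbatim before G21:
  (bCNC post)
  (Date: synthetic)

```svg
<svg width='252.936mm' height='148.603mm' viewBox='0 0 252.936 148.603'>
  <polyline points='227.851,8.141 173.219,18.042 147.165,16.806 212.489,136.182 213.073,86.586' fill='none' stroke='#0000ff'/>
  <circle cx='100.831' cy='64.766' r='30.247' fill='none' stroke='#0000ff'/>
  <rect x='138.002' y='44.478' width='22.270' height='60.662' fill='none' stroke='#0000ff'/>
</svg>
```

(bCNC post)
(Date: synthetic)
G21
G90
G0 X227.851 Y140.462
M3 S544
G1 X173.219 Y130.561 F1777
G1 X147.165 Y131.797
G1 X212.489 Y12.421
G1 X213.073 Y62.017
M5
G0 X131.078 Y83.837
M3 S544
G1 X125.301 Y101.616 F1777
G1 X110.178 Y112.604
G1 X91.484 Y112.604
G1 X76.361 Y101.616
G1 X70.584 Y83.837
G1 X76.361 Y66.058
G1 X91.484 Y55.070
G1 X110.178 Y55.070
G1 X125.301 Y66.058
G1 X131.078 Y83.837
M5
G0 X138.002 Y104.125
M3 S544
G1 X160.272 Y104.125 F1777
G1 X160.272 Y43.463
G1 X138.002 Y43.463
G1 X138.002 Y104.125
M5
G0 X0.000 Y0.000

viewBox `0 0 252.936 148.603` with mm width/height → 1 unit = 1 mm. Flip: y_m = 148.603 − y_svg.

**Shape 1** — `<polyline>` open polyline, stroke `#0000ff` → score (S544, F1777). Machine vertices: (227.851,140.462) → (173.219,130.561) → (147.165,131.797) → (212.489,12.421) → (213.073,62.017). Open path.

**Shape 2** — `<circle>` circle, stroke `#0000ff` → score (S544, F1777). Machine vertices: (131.078,83.837) → (125.301,101.616) → (110.178,112.604) → (91.484,112.604) → (76.361,101.616) → (70.584,83.837) → (76.361,66.058) → (91.484,55.070) → (110.178,55.070) → (125.301,66.058) → (131.078,83.837). Closed: final G1 returns to the first vertex.

**Shape 3** — `<rect>` rectangle, stroke `#0000ff` → score (S544, F1777). Machine vertices: (138.002,104.125) → (160.272,104.125) → (160.272,43.463) → (138.002,43.463) → (138.002,104.125). Closed: final G1 returns to the first vertex.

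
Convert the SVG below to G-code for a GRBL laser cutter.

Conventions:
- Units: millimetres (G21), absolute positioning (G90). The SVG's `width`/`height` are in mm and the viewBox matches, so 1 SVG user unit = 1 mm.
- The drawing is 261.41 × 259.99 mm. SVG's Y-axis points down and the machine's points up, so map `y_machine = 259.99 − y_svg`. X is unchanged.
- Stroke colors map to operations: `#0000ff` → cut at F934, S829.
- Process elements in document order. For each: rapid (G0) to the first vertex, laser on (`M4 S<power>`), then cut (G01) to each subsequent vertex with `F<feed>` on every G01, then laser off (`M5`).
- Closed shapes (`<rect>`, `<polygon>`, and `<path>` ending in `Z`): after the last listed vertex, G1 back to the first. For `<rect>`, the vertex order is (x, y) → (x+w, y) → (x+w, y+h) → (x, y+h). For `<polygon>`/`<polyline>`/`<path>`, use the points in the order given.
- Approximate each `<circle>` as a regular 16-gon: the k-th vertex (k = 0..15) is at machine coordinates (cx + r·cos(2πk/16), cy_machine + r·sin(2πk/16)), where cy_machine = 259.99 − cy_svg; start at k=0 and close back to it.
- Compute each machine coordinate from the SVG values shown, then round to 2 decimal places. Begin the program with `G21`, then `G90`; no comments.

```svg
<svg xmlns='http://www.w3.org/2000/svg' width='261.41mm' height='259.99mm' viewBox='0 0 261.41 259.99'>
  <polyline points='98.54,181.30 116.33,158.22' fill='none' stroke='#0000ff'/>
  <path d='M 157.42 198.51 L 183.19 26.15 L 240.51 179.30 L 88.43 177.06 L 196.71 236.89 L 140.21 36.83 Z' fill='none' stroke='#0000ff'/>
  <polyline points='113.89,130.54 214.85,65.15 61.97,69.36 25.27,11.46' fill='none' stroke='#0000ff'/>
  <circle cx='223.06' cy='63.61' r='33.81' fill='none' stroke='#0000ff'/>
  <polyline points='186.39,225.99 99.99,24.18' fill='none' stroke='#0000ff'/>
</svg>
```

G21
G90
G0 X98.54 Y78.69
M4 S829
G01 X116.33 Y101.77 F934
M5
G0 X157.42 Y61.48
M4 S829
G01 X183.19 Y233.84 F934
G01 X240.51 Y80.69 F934
G01 X88.43 Y82.93 F934
G01 X196.71 Y23.10 F934
G01 X140.21 Y223.16 F934
G01 X157.42 Y61.48 F934
M5
G0 X113.89 Y129.45
M4 S829
G01 X214.85 Y194.84 F934
G01 X61.97 Y190.63 F934
G01 X25.27 Y248.53 F934
M5
G0 X256.87 Y196.38
M4 S829
G01 X254.30 Y209.32 F934
G01 X246.97 Y220.29 F934
G01 X236.00 Y227.62 F934
G01 X223.06 Y230.19 F934
G01 X210.12 Y227.62 F934
G01 X199.15 Y220.29 F934
G01 X191.82 Y209.32 F934
G01 X189.25 Y196.38 F934
G01 X191.82 Y183.44 F934
G01 X199.15 Y172.47 F934
G01 X210.12 Y165.14 F934
G01 X223.06 Y162.57 F934
G01 X236.00 Y165.14 F934
G01 X246.97 Y172.47 F934
G01 X254.30 Y183.44 F934
G01 X256.87 Y196.38 F934
M5
G0 X186.39 Y34.00
M4 S829
G01 X99.99 Y235.81 F934
M5

1 u = 1 mm; y_m = 259.99 − y.

[1] `<polyline>` line segment, #0000ff→cut S829 F934: (98.54,78.69) → (116.33,101.77)

[2] `<path>` closed polygon, #0000ff→cut S829 F934: (157.42,61.48) → (183.19,233.84) → (240.51,80.69) → (88.43,82.93) → (196.71,23.10) → (140.21,223.16) → (157.42,61.48) (closed)

[3] `<polyline>` open polyline, #0000ff→cut S829 F934: (113.89,129.45) → (214.85,194.84) → (61.97,190.63) → (25.27,248.53)

[4] `<circle>` circle, #0000ff→cut S829 F934: (256.87,196.38) → (254.30,209.32) → (246.97,220.29) → (236.00,227.62) → (223.06,230.19) → (210.12,227.62) → (199.15,220.29) → (191.82,209.32) → (189.25,196.38) → (191.82,183.44) → (199.15,172.47) → (210.12,165.14) → (223.06,162.57) → (236.00,165.14) → (246.97,172.47) → (254.30,183.44) → (256.87,196.38) (closed)

[5] `<polyline>` line segment, #0000ff→cut S829 F934: (186.39,34.00) → (99.99,235.81)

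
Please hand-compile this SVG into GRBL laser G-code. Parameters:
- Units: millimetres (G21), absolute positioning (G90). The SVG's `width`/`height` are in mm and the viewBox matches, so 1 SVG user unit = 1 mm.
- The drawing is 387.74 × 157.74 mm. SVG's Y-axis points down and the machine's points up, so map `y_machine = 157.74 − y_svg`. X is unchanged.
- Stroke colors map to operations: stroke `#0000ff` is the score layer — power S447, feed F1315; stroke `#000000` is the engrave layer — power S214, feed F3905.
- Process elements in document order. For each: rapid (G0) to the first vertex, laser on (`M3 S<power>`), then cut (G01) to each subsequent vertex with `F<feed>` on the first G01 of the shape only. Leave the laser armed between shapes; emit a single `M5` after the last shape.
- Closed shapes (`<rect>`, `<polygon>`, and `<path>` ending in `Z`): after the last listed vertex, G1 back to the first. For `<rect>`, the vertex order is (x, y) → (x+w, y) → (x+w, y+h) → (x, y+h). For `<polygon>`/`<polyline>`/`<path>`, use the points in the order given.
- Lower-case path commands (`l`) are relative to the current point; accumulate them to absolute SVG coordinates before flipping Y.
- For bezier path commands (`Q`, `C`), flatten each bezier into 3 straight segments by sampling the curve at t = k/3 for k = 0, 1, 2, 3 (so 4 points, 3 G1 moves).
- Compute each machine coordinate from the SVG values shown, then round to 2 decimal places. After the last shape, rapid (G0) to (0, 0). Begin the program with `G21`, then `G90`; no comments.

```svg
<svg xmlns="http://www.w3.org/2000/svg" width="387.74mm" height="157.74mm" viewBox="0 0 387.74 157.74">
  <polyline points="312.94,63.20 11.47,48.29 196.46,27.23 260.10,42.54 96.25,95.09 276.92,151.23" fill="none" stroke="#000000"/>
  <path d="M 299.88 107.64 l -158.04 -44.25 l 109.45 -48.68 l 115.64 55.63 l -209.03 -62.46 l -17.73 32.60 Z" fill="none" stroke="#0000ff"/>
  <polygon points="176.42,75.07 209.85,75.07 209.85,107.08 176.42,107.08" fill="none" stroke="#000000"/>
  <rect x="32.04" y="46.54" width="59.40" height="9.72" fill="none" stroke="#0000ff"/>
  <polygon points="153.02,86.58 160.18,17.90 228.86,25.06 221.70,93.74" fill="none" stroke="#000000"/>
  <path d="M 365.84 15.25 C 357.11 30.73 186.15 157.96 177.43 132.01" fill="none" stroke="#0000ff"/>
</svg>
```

1 u = 1 mm; y_m = 157.74 − y.

[1] `<polyline>` open polyline, #000000→engrave S214 F3905: (312.94,94.54) → (11.47,109.45) → (196.46,130.51) → (260.10,115.20) → (96.25,62.65) → (276.92,6.51)

[2] `<path>` closed polygon, #0000ff→score S447 F1315: (299.88,50.10) → (141.84,94.35) → (251.29,143.03) → (366.93,87.40) → (157.90,149.86) → (140.17,117.26) → (299.88,50.10) (closed)

[3] `<polygon>` rectangle, #000000→engrave S214 F3905: (176.42,82.67) → (209.85,82.67) → (209.85,50.66) → (176.42,50.66) → (176.42,82.67) (closed)

[4] `<rect>` rectangle, #0000ff→score S447 F1315: (32.04,111.20) → (91.44,111.20) → (91.44,101.48) → (32.04,101.48) → (32.04,111.20) (closed)

[5] `<polygon>` regular polygon, #000000→engrave S214 F3905: (153.02,71.16) → (160.18,139.84) → (228.86,132.68) → (221.70,64.00) → (153.02,71.16) (closed)

[6] `<path>` cubic bezier, #0000ff→score S447 F1315: (365.84,142.49) → (315.05,99.57) → (228.21,41.03) → (177.43,25.73)

G21
G90
G0 X312.94 Y94.54
M3 S214
G01 X11.47 Y109.45 F3905
G01 X196.46 Y130.51
G01 X260.10 Y115.20
G01 X96.25 Y62.65
G01 X276.92 Y6.51
G0 X299.88 Y50.10
M3 S447
G01 X141.84 Y94.35 F1315
G01 X251.29 Y143.03
G01 X366.93 Y87.40
G01 X157.90 Y149.86
G01 X140.17 Y117.26
G01 X299.88 Y50.10
G0 X176.42 Y82.67
M3 S214
G01 X209.85 Y82.67 F3905
G01 X209.85 Y50.66
G01 X176.42 Y50.66
G01 X176.42 Y82.67
G0 X32.04 Y111.20
M3 S447
G01 X91.44 Y111.20 F1315
G01 X91.44 Y101.48
G01 X32.04 Y101.48
G01 X32.04 Y111.20
G0 X153.02 Y71.16
M3 S214
G01 X160.18 Y139.84 F3905
G01 X228.86 Y132.68
G01 X221.70 Y64.00
G01 X153.02 Y71.16
G0 X365.84 Y142.49
M3 S447
G01 X315.05 Y99.57 F1315
G01 X228.21 Y41.03
G01 X177.43 Y25.73
M5
G0 X0.00 Y0.00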